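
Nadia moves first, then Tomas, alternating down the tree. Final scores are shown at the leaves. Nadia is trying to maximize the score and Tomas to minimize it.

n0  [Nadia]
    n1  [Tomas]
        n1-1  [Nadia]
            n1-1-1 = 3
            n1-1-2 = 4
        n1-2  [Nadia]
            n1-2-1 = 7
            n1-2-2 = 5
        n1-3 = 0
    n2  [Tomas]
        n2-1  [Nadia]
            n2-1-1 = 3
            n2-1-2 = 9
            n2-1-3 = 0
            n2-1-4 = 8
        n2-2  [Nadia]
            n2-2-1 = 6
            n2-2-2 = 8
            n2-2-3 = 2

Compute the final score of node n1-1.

4

n1-1 (Nadia): max(3, 4) = 4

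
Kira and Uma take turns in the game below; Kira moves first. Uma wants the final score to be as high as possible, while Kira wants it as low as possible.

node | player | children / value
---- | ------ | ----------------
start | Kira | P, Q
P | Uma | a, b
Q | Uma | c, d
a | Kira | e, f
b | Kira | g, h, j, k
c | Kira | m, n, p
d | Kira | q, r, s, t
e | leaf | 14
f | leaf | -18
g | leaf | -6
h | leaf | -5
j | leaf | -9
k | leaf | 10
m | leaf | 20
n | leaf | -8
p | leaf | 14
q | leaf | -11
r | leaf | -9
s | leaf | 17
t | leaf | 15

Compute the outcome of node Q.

c (Kira): min(20, -8, 14) = -8
d (Kira): min(-11, -9, 17, 15) = -11
Q (Uma): max(-8, -11) = -8

-8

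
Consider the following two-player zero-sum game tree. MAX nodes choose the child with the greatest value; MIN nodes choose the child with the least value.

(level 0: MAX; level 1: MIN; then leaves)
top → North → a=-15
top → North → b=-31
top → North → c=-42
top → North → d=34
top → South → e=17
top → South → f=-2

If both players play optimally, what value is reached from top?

-2

North (MIN): min(-15, -31, -42, 34) = -42
South (MIN): min(17, -2) = -2
top (MAX): max(-42, -2) = -2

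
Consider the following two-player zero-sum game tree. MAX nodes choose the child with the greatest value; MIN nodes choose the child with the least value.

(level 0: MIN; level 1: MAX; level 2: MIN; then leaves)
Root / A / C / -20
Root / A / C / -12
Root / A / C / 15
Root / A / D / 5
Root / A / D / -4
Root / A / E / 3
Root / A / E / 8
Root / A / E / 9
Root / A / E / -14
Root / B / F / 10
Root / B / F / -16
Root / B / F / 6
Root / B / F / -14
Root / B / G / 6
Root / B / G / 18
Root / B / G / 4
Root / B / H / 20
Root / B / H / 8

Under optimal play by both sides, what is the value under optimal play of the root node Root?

-4

C (MIN): min(-20, -12, 15) = -20
D (MIN): min(5, -4) = -4
E (MIN): min(3, 8, 9, -14) = -14
A (MAX): max(-20, -4, -14) = -4
F (MIN): min(10, -16, 6, -14) = -16
G (MIN): min(6, 18, 4) = 4
H (MIN): min(20, 8) = 8
B (MAX): max(-16, 4, 8) = 8
Root (MIN): min(-4, 8) = -4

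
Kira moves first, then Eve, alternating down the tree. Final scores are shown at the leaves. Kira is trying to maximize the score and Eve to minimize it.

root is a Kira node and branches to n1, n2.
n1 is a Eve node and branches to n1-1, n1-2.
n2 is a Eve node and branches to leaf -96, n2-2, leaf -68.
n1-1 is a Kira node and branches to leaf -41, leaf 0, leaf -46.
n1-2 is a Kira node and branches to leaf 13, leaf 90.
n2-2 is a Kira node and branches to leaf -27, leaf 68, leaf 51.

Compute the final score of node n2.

n2-2 (Kira): max(-27, 68, 51) = 68
n2 (Eve): min(-96, 68, -68) = -96

-96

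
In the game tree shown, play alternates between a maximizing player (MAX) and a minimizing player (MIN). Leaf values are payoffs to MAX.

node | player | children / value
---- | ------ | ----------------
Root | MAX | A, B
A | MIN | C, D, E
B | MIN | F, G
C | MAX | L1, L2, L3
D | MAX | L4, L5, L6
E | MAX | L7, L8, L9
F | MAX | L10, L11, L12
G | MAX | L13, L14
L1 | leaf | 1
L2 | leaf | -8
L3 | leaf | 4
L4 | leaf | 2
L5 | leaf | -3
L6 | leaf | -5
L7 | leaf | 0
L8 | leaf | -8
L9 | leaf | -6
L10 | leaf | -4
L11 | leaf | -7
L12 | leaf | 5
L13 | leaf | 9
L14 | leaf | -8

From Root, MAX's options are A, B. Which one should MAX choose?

B

C (MAX): max(1, -8, 4) = 4
D (MAX): max(2, -3, -5) = 2
E (MAX): max(0, -8, -6) = 0
A (MIN): min(4, 2, 0) = 0
F (MAX): max(-4, -7, 5) = 5
G (MAX): max(9, -8) = 9
B (MIN): min(5, 9) = 5
Root (MAX): max(0, 5) = 5
MAX at Root wants the highest of {A=0, B=5}, so chooses B.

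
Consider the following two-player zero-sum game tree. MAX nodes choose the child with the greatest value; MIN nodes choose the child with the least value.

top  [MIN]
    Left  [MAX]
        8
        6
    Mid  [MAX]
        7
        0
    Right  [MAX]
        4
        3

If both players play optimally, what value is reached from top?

4

Left (MAX): max(8, 6) = 8
Mid (MAX): max(7, 0) = 7
Right (MAX): max(4, 3) = 4
top (MIN): min(8, 7, 4) = 4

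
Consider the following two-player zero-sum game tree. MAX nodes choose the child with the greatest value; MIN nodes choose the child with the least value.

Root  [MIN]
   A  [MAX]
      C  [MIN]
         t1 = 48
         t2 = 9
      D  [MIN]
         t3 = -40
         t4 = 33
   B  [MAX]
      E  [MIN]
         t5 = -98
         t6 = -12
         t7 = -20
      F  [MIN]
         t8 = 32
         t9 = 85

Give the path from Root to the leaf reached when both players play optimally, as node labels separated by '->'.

C (MIN): min(48, 9) = 9
D (MIN): min(-40, 33) = -40
A (MAX): max(9, -40) = 9
E (MIN): min(-98, -12, -20) = -98
F (MIN): min(32, 85) = 32
B (MAX): max(-98, 32) = 32
Root (MIN): min(9, 32) = 9
At Root, MIN picks A (lowest: 9).
At A, MAX picks C (highest: 9).
At C, MIN picks t2 (lowest: 9).
Terminal value 9.

Root -> A -> C -> t2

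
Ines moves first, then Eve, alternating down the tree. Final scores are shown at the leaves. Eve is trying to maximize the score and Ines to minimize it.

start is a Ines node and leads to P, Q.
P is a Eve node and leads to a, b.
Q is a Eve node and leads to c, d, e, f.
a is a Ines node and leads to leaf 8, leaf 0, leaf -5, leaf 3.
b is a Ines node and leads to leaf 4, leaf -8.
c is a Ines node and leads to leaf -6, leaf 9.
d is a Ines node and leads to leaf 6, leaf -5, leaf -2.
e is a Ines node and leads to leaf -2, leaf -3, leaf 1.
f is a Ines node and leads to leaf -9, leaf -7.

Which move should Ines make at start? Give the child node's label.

a (Ines): min(8, 0, -5, 3) = -5
b (Ines): min(4, -8) = -8
P (Eve): max(-5, -8) = -5
c (Ines): min(-6, 9) = -6
d (Ines): min(6, -5, -2) = -5
e (Ines): min(-2, -3, 1) = -3
f (Ines): min(-9, -7) = -9
Q (Eve): max(-6, -5, -3, -9) = -3
start (Ines): min(-5, -3) = -5
Ines at start wants the lowest of {P=-5, Q=-3}, so chooses P.

P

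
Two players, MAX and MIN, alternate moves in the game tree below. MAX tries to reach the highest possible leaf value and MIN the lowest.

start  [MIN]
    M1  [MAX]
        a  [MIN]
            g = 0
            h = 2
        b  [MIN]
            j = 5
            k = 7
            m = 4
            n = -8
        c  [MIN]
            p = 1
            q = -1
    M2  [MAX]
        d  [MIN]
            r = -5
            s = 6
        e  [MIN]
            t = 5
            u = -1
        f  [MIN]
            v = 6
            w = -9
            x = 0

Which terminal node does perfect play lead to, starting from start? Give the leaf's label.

u

a (MIN): min(0, 2) = 0
b (MIN): min(5, 7, 4, -8) = -8
c (MIN): min(1, -1) = -1
M1 (MAX): max(0, -8, -1) = 0
d (MIN): min(-5, 6) = -5
e (MIN): min(5, -1) = -1
f (MIN): min(6, -9, 0) = -9
M2 (MAX): max(-5, -1, -9) = -1
start (MIN): min(0, -1) = -1
At start, MIN picks M2 (lowest: -1).
At M2, MAX picks e (highest: -1).
At e, MIN picks u (lowest: -1).
Terminal value -1.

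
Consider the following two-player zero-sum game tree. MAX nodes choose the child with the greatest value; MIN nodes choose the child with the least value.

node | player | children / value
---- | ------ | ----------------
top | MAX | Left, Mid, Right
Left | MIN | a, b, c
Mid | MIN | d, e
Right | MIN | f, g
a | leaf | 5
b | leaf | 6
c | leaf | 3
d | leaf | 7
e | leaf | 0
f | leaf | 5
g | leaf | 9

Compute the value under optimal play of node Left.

Left (MIN): min(5, 6, 3) = 3

3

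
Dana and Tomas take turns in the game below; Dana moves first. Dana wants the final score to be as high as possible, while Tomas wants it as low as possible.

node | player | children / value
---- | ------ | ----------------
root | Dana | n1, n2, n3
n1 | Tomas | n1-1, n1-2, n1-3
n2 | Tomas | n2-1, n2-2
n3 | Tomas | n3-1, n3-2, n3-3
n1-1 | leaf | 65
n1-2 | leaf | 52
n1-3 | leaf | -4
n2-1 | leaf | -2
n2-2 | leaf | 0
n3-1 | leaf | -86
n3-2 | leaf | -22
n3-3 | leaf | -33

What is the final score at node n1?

-4

n1 (Tomas): min(65, 52, -4) = -4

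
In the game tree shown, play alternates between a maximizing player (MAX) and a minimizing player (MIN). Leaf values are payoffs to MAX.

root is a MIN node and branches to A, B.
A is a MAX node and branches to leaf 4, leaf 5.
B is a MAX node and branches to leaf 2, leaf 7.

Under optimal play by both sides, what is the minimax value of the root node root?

5

A (MAX): max(4, 5) = 5
B (MAX): max(2, 7) = 7
root (MIN): min(5, 7) = 5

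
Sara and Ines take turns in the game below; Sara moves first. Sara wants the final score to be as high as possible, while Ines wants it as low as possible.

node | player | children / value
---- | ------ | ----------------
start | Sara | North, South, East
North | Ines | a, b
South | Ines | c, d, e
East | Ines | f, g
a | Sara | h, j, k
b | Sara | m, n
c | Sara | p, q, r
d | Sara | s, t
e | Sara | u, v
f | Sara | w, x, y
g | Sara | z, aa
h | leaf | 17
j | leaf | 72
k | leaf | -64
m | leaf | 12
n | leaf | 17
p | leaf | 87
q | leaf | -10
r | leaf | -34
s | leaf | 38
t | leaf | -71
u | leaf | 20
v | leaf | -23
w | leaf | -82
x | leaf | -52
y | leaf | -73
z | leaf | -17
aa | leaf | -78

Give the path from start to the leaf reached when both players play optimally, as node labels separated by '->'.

start -> South -> e -> u

a (Sara): max(17, 72, -64) = 72
b (Sara): max(12, 17) = 17
North (Ines): min(72, 17) = 17
c (Sara): max(87, -10, -34) = 87
d (Sara): max(38, -71) = 38
e (Sara): max(20, -23) = 20
South (Ines): min(87, 38, 20) = 20
f (Sara): max(-82, -52, -73) = -52
g (Sara): max(-17, -78) = -17
East (Ines): min(-52, -17) = -52
start (Sara): max(17, 20, -52) = 20
At start, Sara picks South (highest: 20).
At South, Ines picks e (lowest: 20).
At e, Sara picks u (highest: 20).
Terminal value 20.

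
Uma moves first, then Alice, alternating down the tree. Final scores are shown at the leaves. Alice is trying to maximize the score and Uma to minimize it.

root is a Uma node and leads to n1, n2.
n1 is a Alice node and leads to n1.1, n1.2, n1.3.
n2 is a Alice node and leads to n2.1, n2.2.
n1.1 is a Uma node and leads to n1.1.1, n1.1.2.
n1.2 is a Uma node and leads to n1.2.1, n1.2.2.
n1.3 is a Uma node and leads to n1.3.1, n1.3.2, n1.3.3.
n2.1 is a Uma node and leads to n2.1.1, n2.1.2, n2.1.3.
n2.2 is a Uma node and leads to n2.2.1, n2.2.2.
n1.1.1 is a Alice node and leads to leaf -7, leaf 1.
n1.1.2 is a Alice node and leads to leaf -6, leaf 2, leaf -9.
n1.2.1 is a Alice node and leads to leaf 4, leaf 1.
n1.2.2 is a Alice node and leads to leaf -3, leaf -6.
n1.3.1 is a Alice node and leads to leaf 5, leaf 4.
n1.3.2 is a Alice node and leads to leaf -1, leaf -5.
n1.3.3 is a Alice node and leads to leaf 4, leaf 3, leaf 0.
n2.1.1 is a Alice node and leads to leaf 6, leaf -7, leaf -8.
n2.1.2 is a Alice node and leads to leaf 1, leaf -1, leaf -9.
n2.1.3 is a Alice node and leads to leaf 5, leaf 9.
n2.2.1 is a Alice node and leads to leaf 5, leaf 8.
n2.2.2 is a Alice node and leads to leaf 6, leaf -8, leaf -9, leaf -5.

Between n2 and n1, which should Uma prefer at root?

n1

n2.1.1 (Alice): max(6, -7, -8) = 6
n2.1.2 (Alice): max(1, -1, -9) = 1
n2.1.3 (Alice): max(5, 9) = 9
n2.1 (Uma): min(6, 1, 9) = 1
n2.2.1 (Alice): max(5, 8) = 8
n2.2.2 (Alice): max(6, -8, -9, -5) = 6
n2.2 (Uma): min(8, 6) = 6
n2 (Alice): max(1, 6) = 6
n1.1.1 (Alice): max(-7, 1) = 1
n1.1.2 (Alice): max(-6, 2, -9) = 2
n1.1 (Uma): min(1, 2) = 1
n1.2.1 (Alice): max(4, 1) = 4
n1.2.2 (Alice): max(-3, -6) = -3
n1.2 (Uma): min(4, -3) = -3
n1.3.1 (Alice): max(5, 4) = 5
n1.3.2 (Alice): max(-1, -5) = -1
n1.3.3 (Alice): max(4, 3, 0) = 4
n1.3 (Uma): min(5, -1, 4) = -1
n1 (Alice): max(1, -3, -1) = 1
Uma prefers the lower value; n2=6, n1=1. n1 is better since 1 < 6.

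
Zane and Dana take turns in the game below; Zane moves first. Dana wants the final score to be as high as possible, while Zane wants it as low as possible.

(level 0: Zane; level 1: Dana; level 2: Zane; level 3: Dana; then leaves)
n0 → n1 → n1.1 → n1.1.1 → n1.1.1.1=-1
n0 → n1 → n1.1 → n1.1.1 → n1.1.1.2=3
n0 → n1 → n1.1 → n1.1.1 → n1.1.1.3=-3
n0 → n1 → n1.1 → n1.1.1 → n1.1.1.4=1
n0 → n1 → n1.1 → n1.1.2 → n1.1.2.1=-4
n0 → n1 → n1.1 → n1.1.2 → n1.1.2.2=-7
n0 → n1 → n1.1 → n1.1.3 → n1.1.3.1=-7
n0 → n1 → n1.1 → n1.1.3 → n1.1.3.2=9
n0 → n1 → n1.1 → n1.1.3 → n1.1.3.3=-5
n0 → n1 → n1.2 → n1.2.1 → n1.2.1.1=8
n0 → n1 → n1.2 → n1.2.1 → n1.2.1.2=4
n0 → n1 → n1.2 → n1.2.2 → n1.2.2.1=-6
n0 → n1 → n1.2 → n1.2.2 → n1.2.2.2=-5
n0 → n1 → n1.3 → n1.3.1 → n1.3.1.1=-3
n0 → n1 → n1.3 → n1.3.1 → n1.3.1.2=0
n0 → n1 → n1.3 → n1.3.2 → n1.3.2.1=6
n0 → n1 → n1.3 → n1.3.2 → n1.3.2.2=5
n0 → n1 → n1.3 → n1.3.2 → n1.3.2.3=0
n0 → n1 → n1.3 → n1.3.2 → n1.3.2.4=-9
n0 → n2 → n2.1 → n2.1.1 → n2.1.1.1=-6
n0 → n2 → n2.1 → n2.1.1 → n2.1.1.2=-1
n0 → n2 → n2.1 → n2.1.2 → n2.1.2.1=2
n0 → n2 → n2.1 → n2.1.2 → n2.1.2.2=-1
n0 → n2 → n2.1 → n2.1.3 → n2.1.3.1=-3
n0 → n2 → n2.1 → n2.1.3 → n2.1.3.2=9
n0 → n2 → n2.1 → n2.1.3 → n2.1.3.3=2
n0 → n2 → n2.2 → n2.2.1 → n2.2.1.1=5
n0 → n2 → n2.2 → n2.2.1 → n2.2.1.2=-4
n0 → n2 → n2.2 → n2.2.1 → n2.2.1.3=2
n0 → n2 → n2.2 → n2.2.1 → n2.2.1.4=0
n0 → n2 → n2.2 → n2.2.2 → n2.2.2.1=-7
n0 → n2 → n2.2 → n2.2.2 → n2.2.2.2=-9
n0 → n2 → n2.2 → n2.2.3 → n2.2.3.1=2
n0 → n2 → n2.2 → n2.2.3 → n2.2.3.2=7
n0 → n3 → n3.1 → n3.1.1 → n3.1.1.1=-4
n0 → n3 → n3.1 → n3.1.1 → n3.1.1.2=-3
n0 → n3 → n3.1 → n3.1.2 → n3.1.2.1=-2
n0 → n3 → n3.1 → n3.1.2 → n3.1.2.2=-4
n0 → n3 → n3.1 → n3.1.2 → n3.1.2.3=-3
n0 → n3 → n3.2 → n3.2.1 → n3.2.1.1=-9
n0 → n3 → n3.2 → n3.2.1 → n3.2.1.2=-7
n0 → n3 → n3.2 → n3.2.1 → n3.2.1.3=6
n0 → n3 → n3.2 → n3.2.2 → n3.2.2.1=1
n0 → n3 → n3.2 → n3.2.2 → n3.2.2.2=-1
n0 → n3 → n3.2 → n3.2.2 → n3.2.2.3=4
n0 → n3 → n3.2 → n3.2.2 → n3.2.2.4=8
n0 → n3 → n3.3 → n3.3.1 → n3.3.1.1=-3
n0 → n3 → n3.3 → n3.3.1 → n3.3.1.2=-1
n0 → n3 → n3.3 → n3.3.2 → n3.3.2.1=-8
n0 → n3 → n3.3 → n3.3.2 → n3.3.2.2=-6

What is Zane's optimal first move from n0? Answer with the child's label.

n1.1.1 (Dana): max(-1, 3, -3, 1) = 3
n1.1.2 (Dana): max(-4, -7) = -4
n1.1.3 (Dana): max(-7, 9, -5) = 9
n1.1 (Zane): min(3, -4, 9) = -4
n1.2.1 (Dana): max(8, 4) = 8
n1.2.2 (Dana): max(-6, -5) = -5
n1.2 (Zane): min(8, -5) = -5
n1.3.1 (Dana): max(-3, 0) = 0
n1.3.2 (Dana): max(6, 5, 0, -9) = 6
n1.3 (Zane): min(0, 6) = 0
n1 (Dana): max(-4, -5, 0) = 0
n2.1.1 (Dana): max(-6, -1) = -1
n2.1.2 (Dana): max(2, -1) = 2
n2.1.3 (Dana): max(-3, 9, 2) = 9
n2.1 (Zane): min(-1, 2, 9) = -1
n2.2.1 (Dana): max(5, -4, 2, 0) = 5
n2.2.2 (Dana): max(-7, -9) = -7
n2.2.3 (Dana): max(2, 7) = 7
n2.2 (Zane): min(5, -7, 7) = -7
n2 (Dana): max(-1, -7) = -1
n3.1.1 (Dana): max(-4, -3) = -3
n3.1.2 (Dana): max(-2, -4, -3) = -2
n3.1 (Zane): min(-3, -2) = -3
n3.2.1 (Dana): max(-9, -7, 6) = 6
n3.2.2 (Dana): max(1, -1, 4, 8) = 8
n3.2 (Zane): min(6, 8) = 6
n3.3.1 (Dana): max(-3, -1) = -1
n3.3.2 (Dana): max(-8, -6) = -6
n3.3 (Zane): min(-1, -6) = -6
n3 (Dana): max(-3, 6, -6) = 6
n0 (Zane): min(0, -1, 6) = -1
Zane at n0 wants the lowest of {n1=0, n2=-1, n3=6}, so chooses n2.

n2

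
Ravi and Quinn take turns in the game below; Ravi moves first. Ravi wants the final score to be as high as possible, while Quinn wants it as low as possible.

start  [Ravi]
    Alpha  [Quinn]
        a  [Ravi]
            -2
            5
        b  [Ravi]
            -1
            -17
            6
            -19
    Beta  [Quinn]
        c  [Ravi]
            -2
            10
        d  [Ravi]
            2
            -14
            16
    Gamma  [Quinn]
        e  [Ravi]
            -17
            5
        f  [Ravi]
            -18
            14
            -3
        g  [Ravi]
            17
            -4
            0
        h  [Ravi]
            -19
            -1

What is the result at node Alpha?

a (Ravi): max(-2, 5) = 5
b (Ravi): max(-1, -17, 6, -19) = 6
Alpha (Quinn): min(5, 6) = 5

5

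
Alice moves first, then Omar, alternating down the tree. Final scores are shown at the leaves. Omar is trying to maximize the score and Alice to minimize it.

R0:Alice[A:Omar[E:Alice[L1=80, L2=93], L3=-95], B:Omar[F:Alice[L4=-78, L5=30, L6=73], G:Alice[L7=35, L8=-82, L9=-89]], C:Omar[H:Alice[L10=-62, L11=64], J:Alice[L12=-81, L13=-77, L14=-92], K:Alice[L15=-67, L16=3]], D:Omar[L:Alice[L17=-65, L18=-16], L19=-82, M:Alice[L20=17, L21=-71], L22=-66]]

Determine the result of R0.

E (Alice): min(80, 93) = 80
A (Omar): max(80, -95) = 80
F (Alice): min(-78, 30, 73) = -78
G (Alice): min(35, -82, -89) = -89
B (Omar): max(-78, -89) = -78
H (Alice): min(-62, 64) = -62
J (Alice): min(-81, -77, -92) = -92
K (Alice): min(-67, 3) = -67
C (Omar): max(-62, -92, -67) = -62
L (Alice): min(-65, -16) = -65
M (Alice): min(17, -71) = -71
D (Omar): max(-65, -82, -71, -66) = -65
R0 (Alice): min(80, -78, -62, -65) = -78

-78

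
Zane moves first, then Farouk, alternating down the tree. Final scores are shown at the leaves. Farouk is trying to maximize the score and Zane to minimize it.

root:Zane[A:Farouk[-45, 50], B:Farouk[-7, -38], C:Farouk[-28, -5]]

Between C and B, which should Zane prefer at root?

C (Farouk): max(-28, -5) = -5
B (Farouk): max(-7, -38) = -7
Zane prefers the lower value; C=-5, B=-7. B is better since -7 < -5.

B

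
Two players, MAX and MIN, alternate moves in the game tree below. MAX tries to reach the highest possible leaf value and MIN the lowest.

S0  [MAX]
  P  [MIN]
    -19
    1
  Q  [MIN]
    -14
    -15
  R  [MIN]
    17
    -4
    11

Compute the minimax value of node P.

-19

P (MIN): min(-19, 1) = -19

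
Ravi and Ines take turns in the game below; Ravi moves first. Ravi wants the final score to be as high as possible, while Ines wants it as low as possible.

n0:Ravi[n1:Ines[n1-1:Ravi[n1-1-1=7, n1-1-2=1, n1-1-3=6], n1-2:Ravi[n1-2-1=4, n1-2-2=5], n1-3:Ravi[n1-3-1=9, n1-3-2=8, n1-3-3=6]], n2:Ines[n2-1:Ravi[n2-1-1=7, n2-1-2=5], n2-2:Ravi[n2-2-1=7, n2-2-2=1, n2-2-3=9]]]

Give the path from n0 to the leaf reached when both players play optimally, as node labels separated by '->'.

n0 -> n2 -> n2-1 -> n2-1-1

n1-1 (Ravi): max(7, 1, 6) = 7
n1-2 (Ravi): max(4, 5) = 5
n1-3 (Ravi): max(9, 8, 6) = 9
n1 (Ines): min(7, 5, 9) = 5
n2-1 (Ravi): max(7, 5) = 7
n2-2 (Ravi): max(7, 1, 9) = 9
n2 (Ines): min(7, 9) = 7
n0 (Ravi): max(5, 7) = 7
At n0, Ravi picks n2 (highest: 7).
At n2, Ines picks n2-1 (lowest: 7).
At n2-1, Ravi picks n2-1-1 (highest: 7).
Terminal value 7.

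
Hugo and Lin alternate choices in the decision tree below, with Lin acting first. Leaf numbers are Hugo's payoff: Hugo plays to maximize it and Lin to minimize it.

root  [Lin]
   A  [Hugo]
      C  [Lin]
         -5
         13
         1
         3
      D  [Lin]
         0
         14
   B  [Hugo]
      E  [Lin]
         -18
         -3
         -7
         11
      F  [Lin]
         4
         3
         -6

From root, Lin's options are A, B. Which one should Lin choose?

B

C (Lin): min(-5, 13, 1, 3) = -5
D (Lin): min(0, 14) = 0
A (Hugo): max(-5, 0) = 0
E (Lin): min(-18, -3, -7, 11) = -18
F (Lin): min(4, 3, -6) = -6
B (Hugo): max(-18, -6) = -6
root (Lin): min(0, -6) = -6
Lin at root wants the lowest of {A=0, B=-6}, so chooses B.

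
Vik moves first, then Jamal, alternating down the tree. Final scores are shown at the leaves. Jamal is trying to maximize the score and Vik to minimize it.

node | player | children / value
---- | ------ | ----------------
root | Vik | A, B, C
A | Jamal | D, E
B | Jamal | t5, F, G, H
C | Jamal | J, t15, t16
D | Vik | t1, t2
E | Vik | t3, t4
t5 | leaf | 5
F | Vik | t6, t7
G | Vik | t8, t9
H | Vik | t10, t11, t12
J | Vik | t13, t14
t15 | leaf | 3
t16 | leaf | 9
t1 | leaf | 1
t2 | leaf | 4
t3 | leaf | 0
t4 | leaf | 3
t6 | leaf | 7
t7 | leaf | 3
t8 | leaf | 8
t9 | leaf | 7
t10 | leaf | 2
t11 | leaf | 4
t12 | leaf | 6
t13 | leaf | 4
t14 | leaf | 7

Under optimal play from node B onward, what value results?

F (Vik): min(7, 3) = 3
G (Vik): min(8, 7) = 7
H (Vik): min(2, 4, 6) = 2
B (Jamal): max(5, 3, 7, 2) = 7

7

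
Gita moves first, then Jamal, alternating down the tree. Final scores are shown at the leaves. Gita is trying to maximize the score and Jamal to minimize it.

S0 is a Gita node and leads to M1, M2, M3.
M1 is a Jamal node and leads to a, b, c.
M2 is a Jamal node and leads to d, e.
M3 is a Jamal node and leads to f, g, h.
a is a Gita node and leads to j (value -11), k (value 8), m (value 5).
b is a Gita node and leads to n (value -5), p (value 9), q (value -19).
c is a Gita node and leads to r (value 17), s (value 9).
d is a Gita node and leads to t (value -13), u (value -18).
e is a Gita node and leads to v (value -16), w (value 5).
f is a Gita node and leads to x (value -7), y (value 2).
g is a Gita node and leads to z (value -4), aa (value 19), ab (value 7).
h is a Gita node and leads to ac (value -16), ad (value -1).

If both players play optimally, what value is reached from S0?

a (Gita): max(-11, 8, 5) = 8
b (Gita): max(-5, 9, -19) = 9
c (Gita): max(17, 9) = 17
M1 (Jamal): min(8, 9, 17) = 8
d (Gita): max(-13, -18) = -13
e (Gita): max(-16, 5) = 5
M2 (Jamal): min(-13, 5) = -13
f (Gita): max(-7, 2) = 2
g (Gita): max(-4, 19, 7) = 19
h (Gita): max(-16, -1) = -1
M3 (Jamal): min(2, 19, -1) = -1
S0 (Gita): max(8, -13, -1) = 8

8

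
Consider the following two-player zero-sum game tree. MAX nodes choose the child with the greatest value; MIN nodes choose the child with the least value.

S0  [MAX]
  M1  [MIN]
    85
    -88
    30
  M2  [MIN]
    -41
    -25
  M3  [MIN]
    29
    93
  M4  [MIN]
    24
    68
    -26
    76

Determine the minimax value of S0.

29

M1 (MIN): min(85, -88, 30) = -88
M2 (MIN): min(-41, -25) = -41
M3 (MIN): min(29, 93) = 29
M4 (MIN): min(24, 68, -26, 76) = -26
S0 (MAX): max(-88, -41, 29, -26) = 29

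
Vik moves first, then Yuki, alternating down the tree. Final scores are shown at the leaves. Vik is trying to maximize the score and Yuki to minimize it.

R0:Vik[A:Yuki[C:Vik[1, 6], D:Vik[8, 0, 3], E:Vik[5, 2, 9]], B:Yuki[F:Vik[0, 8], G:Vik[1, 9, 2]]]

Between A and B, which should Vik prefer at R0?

C (Vik): max(1, 6) = 6
D (Vik): max(8, 0, 3) = 8
E (Vik): max(5, 2, 9) = 9
A (Yuki): min(6, 8, 9) = 6
F (Vik): max(0, 8) = 8
G (Vik): max(1, 9, 2) = 9
B (Yuki): min(8, 9) = 8
Vik prefers the higher value; A=6, B=8. B is better since 8 > 6.

B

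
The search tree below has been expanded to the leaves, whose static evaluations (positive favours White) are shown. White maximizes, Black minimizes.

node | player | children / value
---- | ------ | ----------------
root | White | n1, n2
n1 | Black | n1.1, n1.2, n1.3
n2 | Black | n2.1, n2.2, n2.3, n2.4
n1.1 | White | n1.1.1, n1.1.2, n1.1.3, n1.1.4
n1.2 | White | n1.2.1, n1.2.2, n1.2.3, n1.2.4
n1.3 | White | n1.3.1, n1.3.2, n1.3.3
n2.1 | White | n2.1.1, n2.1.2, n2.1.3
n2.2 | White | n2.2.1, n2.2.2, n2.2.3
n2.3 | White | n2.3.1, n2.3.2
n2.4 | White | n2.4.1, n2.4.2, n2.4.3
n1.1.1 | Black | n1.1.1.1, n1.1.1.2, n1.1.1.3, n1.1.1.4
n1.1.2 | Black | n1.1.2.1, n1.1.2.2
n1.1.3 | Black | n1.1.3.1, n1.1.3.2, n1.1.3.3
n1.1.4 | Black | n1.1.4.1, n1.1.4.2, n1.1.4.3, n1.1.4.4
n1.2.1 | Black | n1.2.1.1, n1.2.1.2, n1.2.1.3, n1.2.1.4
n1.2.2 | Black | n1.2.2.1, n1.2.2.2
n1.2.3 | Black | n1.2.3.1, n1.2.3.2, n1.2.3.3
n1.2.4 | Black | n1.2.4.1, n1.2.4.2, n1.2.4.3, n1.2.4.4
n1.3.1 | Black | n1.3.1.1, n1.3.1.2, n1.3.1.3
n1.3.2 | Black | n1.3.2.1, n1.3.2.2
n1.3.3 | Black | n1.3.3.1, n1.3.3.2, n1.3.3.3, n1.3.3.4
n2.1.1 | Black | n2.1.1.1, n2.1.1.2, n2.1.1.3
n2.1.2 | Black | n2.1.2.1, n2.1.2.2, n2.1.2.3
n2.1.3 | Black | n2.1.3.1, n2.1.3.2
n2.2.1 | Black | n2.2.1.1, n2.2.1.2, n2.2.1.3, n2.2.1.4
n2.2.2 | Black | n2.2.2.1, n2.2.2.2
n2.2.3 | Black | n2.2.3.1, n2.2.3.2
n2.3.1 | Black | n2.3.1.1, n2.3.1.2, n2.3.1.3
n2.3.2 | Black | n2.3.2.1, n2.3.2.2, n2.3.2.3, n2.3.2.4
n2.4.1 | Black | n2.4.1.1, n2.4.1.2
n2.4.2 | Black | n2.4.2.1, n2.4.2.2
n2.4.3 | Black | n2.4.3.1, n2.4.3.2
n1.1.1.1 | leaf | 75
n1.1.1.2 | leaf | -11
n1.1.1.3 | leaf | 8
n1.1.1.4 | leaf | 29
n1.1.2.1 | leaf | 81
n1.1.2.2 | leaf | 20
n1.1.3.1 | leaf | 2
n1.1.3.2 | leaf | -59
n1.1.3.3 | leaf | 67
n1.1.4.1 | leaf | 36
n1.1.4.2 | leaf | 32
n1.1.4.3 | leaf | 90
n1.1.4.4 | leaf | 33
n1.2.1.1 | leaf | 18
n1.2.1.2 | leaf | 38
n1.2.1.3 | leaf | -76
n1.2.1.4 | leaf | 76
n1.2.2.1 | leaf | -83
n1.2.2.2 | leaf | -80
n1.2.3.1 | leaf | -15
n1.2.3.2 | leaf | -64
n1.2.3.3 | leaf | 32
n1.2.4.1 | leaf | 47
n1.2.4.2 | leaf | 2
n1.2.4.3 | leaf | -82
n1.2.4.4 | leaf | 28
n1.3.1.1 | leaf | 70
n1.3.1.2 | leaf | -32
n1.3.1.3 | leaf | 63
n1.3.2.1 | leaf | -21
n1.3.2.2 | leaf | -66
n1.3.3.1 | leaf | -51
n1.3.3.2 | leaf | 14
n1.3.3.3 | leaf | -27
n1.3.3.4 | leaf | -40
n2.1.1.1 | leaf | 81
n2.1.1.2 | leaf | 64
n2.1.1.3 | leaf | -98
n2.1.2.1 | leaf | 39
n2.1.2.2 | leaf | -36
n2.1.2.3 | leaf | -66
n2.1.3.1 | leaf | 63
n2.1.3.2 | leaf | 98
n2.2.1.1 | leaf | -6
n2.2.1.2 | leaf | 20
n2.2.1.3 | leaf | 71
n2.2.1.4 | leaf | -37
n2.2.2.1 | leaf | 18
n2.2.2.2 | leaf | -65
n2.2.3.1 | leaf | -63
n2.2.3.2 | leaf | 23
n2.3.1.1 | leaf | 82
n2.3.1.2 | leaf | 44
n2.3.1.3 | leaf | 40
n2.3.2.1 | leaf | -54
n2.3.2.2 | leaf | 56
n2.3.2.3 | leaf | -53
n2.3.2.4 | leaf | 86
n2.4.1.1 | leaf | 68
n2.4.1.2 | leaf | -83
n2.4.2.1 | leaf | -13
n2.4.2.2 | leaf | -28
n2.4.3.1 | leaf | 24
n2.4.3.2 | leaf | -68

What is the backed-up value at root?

-37

n1.1.1 (Black): min(75, -11, 8, 29) = -11
n1.1.2 (Black): min(81, 20) = 20
n1.1.3 (Black): min(2, -59, 67) = -59
n1.1.4 (Black): min(36, 32, 90, 33) = 32
n1.1 (White): max(-11, 20, -59, 32) = 32
n1.2.1 (Black): min(18, 38, -76, 76) = -76
n1.2.2 (Black): min(-83, -80) = -83
n1.2.3 (Black): min(-15, -64, 32) = -64
n1.2.4 (Black): min(47, 2, -82, 28) = -82
n1.2 (White): max(-76, -83, -64, -82) = -64
n1.3.1 (Black): min(70, -32, 63) = -32
n1.3.2 (Black): min(-21, -66) = -66
n1.3.3 (Black): min(-51, 14, -27, -40) = -51
n1.3 (White): max(-32, -66, -51) = -32
n1 (Black): min(32, -64, -32) = -64
n2.1.1 (Black): min(81, 64, -98) = -98
n2.1.2 (Black): min(39, -36, -66) = -66
n2.1.3 (Black): min(63, 98) = 63
n2.1 (White): max(-98, -66, 63) = 63
n2.2.1 (Black): min(-6, 20, 71, -37) = -37
n2.2.2 (Black): min(18, -65) = -65
n2.2.3 (Black): min(-63, 23) = -63
n2.2 (White): max(-37, -65, -63) = -37
n2.3.1 (Black): min(82, 44, 40) = 40
n2.3.2 (Black): min(-54, 56, -53, 86) = -54
n2.3 (White): max(40, -54) = 40
n2.4.1 (Black): min(68, -83) = -83
n2.4.2 (Black): min(-13, -28) = -28
n2.4.3 (Black): min(24, -68) = -68
n2.4 (White): max(-83, -28, -68) = -28
n2 (Black): min(63, -37, 40, -28) = -37
root (White): max(-64, -37) = -37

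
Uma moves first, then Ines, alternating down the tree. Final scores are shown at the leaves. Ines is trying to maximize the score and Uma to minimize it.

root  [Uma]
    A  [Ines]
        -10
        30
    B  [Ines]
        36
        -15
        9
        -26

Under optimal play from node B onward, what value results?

B (Ines): max(36, -15, 9, -26) = 36

36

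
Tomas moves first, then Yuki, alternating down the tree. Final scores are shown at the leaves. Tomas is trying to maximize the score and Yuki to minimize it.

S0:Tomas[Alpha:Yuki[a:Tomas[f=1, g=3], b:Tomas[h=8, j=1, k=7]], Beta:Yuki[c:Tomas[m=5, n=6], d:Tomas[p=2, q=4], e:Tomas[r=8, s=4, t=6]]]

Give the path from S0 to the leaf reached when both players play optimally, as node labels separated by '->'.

S0 -> Beta -> d -> q

a (Tomas): max(1, 3) = 3
b (Tomas): max(8, 1, 7) = 8
Alpha (Yuki): min(3, 8) = 3
c (Tomas): max(5, 6) = 6
d (Tomas): max(2, 4) = 4
e (Tomas): max(8, 4, 6) = 8
Beta (Yuki): min(6, 4, 8) = 4
S0 (Tomas): max(3, 4) = 4
At S0, Tomas picks Beta (highest: 4).
At Beta, Yuki picks d (lowest: 4).
At d, Tomas picks q (highest: 4).
Terminal value 4.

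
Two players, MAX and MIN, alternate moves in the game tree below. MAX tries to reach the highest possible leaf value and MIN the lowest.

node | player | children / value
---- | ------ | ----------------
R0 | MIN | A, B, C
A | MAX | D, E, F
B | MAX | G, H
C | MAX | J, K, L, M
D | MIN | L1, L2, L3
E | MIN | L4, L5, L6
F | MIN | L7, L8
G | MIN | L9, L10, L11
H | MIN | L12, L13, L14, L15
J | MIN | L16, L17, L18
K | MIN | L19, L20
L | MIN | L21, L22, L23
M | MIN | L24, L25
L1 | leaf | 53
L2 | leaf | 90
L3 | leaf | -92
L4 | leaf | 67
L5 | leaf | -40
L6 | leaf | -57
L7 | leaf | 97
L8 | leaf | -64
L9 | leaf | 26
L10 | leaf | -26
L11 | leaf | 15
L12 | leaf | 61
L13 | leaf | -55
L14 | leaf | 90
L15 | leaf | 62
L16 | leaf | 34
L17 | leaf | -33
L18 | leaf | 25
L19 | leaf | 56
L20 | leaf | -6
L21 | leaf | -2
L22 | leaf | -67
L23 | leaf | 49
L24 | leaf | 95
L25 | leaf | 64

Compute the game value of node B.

G (MIN): min(26, -26, 15) = -26
H (MIN): min(61, -55, 90, 62) = -55
B (MAX): max(-26, -55) = -26

-26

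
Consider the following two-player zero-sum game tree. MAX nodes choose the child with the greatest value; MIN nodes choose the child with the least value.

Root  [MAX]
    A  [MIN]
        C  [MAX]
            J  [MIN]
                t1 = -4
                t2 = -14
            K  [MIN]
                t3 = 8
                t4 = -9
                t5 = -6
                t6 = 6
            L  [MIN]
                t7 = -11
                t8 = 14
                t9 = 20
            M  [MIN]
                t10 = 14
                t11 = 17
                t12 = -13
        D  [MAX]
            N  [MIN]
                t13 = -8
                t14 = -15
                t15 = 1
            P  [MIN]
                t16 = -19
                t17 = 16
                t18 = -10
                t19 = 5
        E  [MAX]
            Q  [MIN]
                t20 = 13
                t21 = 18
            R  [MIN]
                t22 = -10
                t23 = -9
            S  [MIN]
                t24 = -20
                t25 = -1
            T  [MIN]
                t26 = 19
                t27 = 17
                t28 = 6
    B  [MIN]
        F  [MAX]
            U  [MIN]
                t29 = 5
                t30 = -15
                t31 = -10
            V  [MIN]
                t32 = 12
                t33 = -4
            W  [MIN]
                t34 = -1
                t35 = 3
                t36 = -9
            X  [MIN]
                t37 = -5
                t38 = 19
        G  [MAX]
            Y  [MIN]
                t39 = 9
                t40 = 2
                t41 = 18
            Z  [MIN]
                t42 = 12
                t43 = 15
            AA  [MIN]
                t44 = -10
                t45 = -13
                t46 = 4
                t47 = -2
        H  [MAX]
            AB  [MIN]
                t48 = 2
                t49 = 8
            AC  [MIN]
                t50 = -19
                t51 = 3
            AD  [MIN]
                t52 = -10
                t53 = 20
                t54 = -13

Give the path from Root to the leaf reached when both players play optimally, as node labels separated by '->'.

Root -> B -> F -> V -> t33

J (MIN): min(-4, -14) = -14
K (MIN): min(8, -9, -6, 6) = -9
L (MIN): min(-11, 14, 20) = -11
M (MIN): min(14, 17, -13) = -13
C (MAX): max(-14, -9, -11, -13) = -9
N (MIN): min(-8, -15, 1) = -15
P (MIN): min(-19, 16, -10, 5) = -19
D (MAX): max(-15, -19) = -15
Q (MIN): min(13, 18) = 13
R (MIN): min(-10, -9) = -10
S (MIN): min(-20, -1) = -20
T (MIN): min(19, 17, 6) = 6
E (MAX): max(13, -10, -20, 6) = 13
A (MIN): min(-9, -15, 13) = -15
U (MIN): min(5, -15, -10) = -15
V (MIN): min(12, -4) = -4
W (MIN): min(-1, 3, -9) = -9
X (MIN): min(-5, 19) = -5
F (MAX): max(-15, -4, -9, -5) = -4
Y (MIN): min(9, 2, 18) = 2
Z (MIN): min(12, 15) = 12
AA (MIN): min(-10, -13, 4, -2) = -13
G (MAX): max(2, 12, -13) = 12
AB (MIN): min(2, 8) = 2
AC (MIN): min(-19, 3) = -19
AD (MIN): min(-10, 20, -13) = -13
H (MAX): max(2, -19, -13) = 2
B (MIN): min(-4, 12, 2) = -4
Root (MAX): max(-15, -4) = -4
At Root, MAX picks B (highest: -4).
At B, MIN picks F (lowest: -4).
At F, MAX picks V (highest: -4).
At V, MIN picks t33 (lowest: -4).
Terminal value -4.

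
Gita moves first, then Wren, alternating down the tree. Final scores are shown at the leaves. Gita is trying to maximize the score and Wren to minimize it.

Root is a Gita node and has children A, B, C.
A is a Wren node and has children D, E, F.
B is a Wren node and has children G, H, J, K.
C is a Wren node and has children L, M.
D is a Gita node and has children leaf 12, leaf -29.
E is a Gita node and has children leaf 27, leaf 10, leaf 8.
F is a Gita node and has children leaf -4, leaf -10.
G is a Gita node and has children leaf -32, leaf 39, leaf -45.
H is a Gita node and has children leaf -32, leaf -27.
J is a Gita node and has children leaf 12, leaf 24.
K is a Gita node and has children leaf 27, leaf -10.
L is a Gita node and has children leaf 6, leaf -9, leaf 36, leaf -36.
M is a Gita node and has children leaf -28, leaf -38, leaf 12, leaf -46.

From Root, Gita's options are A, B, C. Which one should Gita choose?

C

D (Gita): max(12, -29) = 12
E (Gita): max(27, 10, 8) = 27
F (Gita): max(-4, -10) = -4
A (Wren): min(12, 27, -4) = -4
G (Gita): max(-32, 39, -45) = 39
H (Gita): max(-32, -27) = -27
J (Gita): max(12, 24) = 24
K (Gita): max(27, -10) = 27
B (Wren): min(39, -27, 24, 27) = -27
L (Gita): max(6, -9, 36, -36) = 36
M (Gita): max(-28, -38, 12, -46) = 12
C (Wren): min(36, 12) = 12
Root (Gita): max(-4, -27, 12) = 12
Gita at Root wants the highest of {A=-4, B=-27, C=12}, so chooses C.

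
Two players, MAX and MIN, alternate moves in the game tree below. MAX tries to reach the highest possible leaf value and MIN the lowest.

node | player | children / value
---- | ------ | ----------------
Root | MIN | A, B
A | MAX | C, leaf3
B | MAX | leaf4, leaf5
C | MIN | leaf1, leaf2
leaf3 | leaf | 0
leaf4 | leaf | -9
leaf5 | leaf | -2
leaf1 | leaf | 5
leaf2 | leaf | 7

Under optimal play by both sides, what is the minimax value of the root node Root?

C (MIN): min(5, 7) = 5
A (MAX): max(5, 0) = 5
B (MAX): max(-9, -2) = -2
Root (MIN): min(5, -2) = -2

-2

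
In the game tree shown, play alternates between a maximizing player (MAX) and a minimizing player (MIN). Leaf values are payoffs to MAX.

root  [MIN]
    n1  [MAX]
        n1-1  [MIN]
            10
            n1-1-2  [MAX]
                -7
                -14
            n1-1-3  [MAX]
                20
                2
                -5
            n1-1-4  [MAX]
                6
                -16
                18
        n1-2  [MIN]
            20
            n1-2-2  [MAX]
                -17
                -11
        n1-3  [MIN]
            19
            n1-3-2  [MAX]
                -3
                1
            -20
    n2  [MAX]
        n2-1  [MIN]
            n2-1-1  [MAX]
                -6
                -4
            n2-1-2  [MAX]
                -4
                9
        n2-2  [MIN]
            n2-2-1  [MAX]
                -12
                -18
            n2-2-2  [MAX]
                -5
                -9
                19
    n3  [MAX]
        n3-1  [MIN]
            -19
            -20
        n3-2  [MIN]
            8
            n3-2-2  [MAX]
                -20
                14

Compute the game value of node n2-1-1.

-4

n2-1-1 (MAX): max(-6, -4) = -4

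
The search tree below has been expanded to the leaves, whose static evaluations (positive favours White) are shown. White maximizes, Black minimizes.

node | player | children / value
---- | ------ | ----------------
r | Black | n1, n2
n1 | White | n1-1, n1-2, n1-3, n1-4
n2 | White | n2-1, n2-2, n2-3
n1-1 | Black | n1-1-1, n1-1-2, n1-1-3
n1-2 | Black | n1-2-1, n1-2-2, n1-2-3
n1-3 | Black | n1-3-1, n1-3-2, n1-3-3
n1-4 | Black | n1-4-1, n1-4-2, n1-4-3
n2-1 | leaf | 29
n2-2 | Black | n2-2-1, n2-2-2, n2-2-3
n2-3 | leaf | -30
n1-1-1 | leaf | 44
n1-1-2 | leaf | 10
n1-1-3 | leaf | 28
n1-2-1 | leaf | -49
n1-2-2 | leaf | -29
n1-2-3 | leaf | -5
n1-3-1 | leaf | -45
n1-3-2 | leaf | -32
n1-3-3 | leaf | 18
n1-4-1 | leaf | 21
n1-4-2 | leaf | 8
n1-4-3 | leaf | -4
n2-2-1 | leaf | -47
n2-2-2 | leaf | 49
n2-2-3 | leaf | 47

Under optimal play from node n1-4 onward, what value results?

-4

n1-4 (Black): min(21, 8, -4) = -4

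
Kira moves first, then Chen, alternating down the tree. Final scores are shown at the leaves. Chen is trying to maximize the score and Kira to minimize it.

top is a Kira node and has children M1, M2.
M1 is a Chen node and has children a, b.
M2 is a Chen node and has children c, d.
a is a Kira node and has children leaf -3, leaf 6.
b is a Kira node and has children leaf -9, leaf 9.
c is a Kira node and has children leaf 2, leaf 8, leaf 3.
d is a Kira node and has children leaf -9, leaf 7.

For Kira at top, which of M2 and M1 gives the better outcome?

c (Kira): min(2, 8, 3) = 2
d (Kira): min(-9, 7) = -9
M2 (Chen): max(2, -9) = 2
a (Kira): min(-3, 6) = -3
b (Kira): min(-9, 9) = -9
M1 (Chen): max(-3, -9) = -3
Kira prefers the lower value; M2=2, M1=-3. M1 is better since -3 < 2.

M1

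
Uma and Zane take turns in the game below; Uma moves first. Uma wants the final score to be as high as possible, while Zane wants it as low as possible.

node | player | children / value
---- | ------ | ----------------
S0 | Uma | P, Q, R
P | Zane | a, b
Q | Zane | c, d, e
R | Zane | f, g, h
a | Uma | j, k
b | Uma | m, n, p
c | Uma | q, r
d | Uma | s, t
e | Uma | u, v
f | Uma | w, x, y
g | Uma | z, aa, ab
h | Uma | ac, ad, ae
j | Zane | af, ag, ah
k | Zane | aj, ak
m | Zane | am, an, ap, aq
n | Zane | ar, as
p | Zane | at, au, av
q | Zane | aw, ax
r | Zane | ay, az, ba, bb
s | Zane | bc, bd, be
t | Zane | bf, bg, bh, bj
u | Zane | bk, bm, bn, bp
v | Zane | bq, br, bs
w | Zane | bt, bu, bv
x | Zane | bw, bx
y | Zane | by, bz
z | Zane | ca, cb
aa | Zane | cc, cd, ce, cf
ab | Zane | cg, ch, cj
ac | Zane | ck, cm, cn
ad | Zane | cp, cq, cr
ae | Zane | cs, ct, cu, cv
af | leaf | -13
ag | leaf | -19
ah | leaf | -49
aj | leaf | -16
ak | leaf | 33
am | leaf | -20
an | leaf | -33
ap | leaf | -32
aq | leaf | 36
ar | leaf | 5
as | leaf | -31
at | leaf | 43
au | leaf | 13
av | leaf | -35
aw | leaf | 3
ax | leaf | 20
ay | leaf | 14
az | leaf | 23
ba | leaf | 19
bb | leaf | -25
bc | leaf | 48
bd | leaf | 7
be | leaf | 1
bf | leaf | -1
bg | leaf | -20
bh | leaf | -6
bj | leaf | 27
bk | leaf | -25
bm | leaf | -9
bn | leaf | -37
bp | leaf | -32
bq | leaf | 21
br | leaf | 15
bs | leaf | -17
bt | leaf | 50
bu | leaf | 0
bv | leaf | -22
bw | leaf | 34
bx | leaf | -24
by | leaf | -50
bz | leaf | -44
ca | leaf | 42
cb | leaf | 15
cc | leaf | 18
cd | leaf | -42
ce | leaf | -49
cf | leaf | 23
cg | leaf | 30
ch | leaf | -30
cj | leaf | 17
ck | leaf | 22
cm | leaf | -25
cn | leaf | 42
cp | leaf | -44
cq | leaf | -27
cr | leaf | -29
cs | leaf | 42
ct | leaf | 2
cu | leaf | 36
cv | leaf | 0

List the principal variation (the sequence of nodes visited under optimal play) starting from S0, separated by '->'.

j (Zane): min(-13, -19, -49) = -49
k (Zane): min(-16, 33) = -16
a (Uma): max(-49, -16) = -16
m (Zane): min(-20, -33, -32, 36) = -33
n (Zane): min(5, -31) = -31
p (Zane): min(43, 13, -35) = -35
b (Uma): max(-33, -31, -35) = -31
P (Zane): min(-16, -31) = -31
q (Zane): min(3, 20) = 3
r (Zane): min(14, 23, 19, -25) = -25
c (Uma): max(3, -25) = 3
s (Zane): min(48, 7, 1) = 1
t (Zane): min(-1, -20, -6, 27) = -20
d (Uma): max(1, -20) = 1
u (Zane): min(-25, -9, -37, -32) = -37
v (Zane): min(21, 15, -17) = -17
e (Uma): max(-37, -17) = -17
Q (Zane): min(3, 1, -17) = -17
w (Zane): min(50, 0, -22) = -22
x (Zane): min(34, -24) = -24
y (Zane): min(-50, -44) = -50
f (Uma): max(-22, -24, -50) = -22
z (Zane): min(42, 15) = 15
aa (Zane): min(18, -42, -49, 23) = -49
ab (Zane): min(30, -30, 17) = -30
g (Uma): max(15, -49, -30) = 15
ac (Zane): min(22, -25, 42) = -25
ad (Zane): min(-44, -27, -29) = -44
ae (Zane): min(42, 2, 36, 0) = 0
h (Uma): max(-25, -44, 0) = 0
R (Zane): min(-22, 15, 0) = -22
S0 (Uma): max(-31, -17, -22) = -17
At S0, Uma picks Q (highest: -17).
At Q, Zane picks e (lowest: -17).
At e, Uma picks v (highest: -17).
At v, Zane picks bs (lowest: -17).
Terminal value -17.

S0 -> Q -> e -> v -> bs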